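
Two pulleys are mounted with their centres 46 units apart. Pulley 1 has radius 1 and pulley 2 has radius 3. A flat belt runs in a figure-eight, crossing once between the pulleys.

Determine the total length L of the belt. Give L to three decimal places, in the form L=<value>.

crossed belt: β = asin((r1+r2)/C) = asin(4/46) = 4.9885°
wrap1 = wrap2 = π + 2β = 189.9771°
tangent length = C·cosβ = 45.8258
L = (r1+r2)·wrap + 2·C·cosβ = 4·3.3157 + 2·45.8258 = 104.9144

L=104.914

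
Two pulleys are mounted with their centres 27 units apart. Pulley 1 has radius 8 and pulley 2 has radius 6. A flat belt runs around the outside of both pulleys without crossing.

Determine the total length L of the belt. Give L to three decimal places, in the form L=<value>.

open belt: β = asin((r2−r1)/C) = asin(-2/27) = -4.2480°
wrap1 = π − 2β = 188.4960°
wrap2 = π + 2β = 171.5040°
tangent length = C·cosβ = 26.9258
L = r1·wrap1 + r2·wrap2 + 2·C·cosβ = 8·3.2899 + 6·2.9933 + 2·26.9258 = 98.1305

L=98.131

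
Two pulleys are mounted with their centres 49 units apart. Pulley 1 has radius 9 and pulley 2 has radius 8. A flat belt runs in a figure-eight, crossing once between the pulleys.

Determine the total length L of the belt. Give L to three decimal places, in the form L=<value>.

crossed belt: β = asin((r1+r2)/C) = asin(17/49) = 20.3002°
wrap1 = wrap2 = π + 2β = 220.6004°
tangent length = C·cosβ = 45.9565
L = (r1+r2)·wrap + 2·C·cosβ = 17·3.8502 + 2·45.9565 = 157.3665

L=157.366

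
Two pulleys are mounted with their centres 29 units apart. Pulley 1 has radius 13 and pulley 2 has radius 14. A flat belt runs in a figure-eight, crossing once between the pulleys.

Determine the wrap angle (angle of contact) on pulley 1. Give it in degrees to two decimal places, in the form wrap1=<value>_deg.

wrap1=317.19_deg

crossed belt: β = asin((r1+r2)/C) = asin(27/29) = 68.5967°
wrap1 = wrap2 = π + 2β = 317.1933°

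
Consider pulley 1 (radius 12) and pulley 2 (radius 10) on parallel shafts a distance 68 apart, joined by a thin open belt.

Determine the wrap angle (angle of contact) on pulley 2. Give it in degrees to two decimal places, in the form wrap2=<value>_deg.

open belt: β = asin((r2−r1)/C) = asin(-2/68) = -1.6854°
wrap1 = π − 2β = 183.3708°
wrap2 = π + 2β = 176.6292°

wrap2=176.63_deg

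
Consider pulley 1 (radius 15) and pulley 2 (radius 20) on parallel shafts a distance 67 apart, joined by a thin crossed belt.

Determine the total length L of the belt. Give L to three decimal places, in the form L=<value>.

L=262.694

crossed belt: β = asin((r1+r2)/C) = asin(35/67) = 31.4926°
wrap1 = wrap2 = π + 2β = 242.9851°
tangent length = C·cosβ = 57.1314
L = (r1+r2)·wrap + 2·C·cosβ = 35·4.2409 + 2·57.1314 = 262.6940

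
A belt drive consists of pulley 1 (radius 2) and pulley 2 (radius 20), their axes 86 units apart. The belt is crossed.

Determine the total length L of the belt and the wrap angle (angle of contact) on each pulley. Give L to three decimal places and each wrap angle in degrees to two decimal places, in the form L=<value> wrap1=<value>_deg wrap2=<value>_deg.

L=246.774 wrap1=209.64_deg wrap2=209.64_deg

crossed belt: β = asin((r1+r2)/C) = asin(22/86) = 14.8218°
wrap1 = wrap2 = π + 2β = 209.6436°
tangent length = C·cosβ = 83.1384
L = (r1+r2)·wrap + 2·C·cosβ = 22·3.6590 + 2·83.1384 = 246.7743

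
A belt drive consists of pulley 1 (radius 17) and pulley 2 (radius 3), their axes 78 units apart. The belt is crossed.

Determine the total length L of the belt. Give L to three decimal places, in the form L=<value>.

crossed belt: β = asin((r1+r2)/C) = asin(20/78) = 14.8572°
wrap1 = wrap2 = π + 2β = 209.7143°
tangent length = C·cosβ = 75.3923
L = (r1+r2)·wrap + 2·C·cosβ = 20·3.6602 + 2·75.3923 = 223.9887

L=223.989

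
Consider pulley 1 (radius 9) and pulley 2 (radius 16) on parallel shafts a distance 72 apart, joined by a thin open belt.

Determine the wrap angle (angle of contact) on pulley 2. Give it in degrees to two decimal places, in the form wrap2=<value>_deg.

open belt: β = asin((r2−r1)/C) = asin(7/72) = 5.5792°
wrap1 = π − 2β = 168.8415°
wrap2 = π + 2β = 191.1585°

wrap2=191.16_deg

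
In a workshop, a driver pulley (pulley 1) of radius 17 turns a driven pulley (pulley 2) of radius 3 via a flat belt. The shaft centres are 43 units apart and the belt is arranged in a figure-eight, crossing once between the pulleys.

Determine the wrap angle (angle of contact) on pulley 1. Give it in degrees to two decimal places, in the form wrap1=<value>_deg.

wrap1=235.44_deg

crossed belt: β = asin((r1+r2)/C) = asin(20/43) = 27.7177°
wrap1 = wrap2 = π + 2β = 235.4355°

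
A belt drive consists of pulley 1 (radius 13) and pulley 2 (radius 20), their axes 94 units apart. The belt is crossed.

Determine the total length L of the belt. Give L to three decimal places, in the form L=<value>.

L=303.381

crossed belt: β = asin((r1+r2)/C) = asin(33/94) = 20.5524°
wrap1 = wrap2 = π + 2β = 221.1048°
tangent length = C·cosβ = 88.0170
L = (r1+r2)·wrap + 2·C·cosβ = 33·3.8590 + 2·88.0170 = 303.3813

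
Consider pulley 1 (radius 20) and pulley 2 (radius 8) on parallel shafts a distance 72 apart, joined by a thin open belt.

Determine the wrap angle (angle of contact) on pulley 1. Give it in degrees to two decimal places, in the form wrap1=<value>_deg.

wrap1=199.19_deg

open belt: β = asin((r2−r1)/C) = asin(-12/72) = -9.5941°
wrap1 = π − 2β = 199.1881°
wrap2 = π + 2β = 160.8119°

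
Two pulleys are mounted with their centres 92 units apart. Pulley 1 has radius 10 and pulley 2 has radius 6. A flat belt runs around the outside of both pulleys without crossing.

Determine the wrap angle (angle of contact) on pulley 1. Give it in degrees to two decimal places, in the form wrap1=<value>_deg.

open belt: β = asin((r2−r1)/C) = asin(-4/92) = -2.4919°
wrap1 = π − 2β = 184.9838°
wrap2 = π + 2β = 175.0162°

wrap1=184.98_deg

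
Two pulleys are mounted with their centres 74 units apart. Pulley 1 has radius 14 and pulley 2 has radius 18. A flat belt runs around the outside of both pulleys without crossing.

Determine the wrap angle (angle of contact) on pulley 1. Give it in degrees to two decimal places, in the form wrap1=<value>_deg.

open belt: β = asin((r2−r1)/C) = asin(4/74) = 3.0986°
wrap1 = π − 2β = 173.8028°
wrap2 = π + 2β = 186.1972°

wrap1=173.80_deg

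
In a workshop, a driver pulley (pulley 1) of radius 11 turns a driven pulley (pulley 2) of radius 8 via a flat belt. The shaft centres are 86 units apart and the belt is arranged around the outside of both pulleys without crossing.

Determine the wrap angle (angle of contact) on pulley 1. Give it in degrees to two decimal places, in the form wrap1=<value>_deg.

wrap1=184.00_deg

open belt: β = asin((r2−r1)/C) = asin(-3/86) = -1.9991°
wrap1 = π − 2β = 183.9982°
wrap2 = π + 2β = 176.0018°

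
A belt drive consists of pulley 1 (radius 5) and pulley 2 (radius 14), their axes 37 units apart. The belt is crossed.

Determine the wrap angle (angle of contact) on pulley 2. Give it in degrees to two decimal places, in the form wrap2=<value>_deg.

crossed belt: β = asin((r1+r2)/C) = asin(19/37) = 30.8981°
wrap1 = wrap2 = π + 2β = 241.7963°

wrap2=241.80_deg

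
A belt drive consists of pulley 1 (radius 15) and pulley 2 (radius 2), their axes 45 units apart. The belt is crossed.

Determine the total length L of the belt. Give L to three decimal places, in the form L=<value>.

crossed belt: β = asin((r1+r2)/C) = asin(17/45) = 22.1961°
wrap1 = wrap2 = π + 2β = 224.3922°
tangent length = C·cosβ = 41.6653
L = (r1+r2)·wrap + 2·C·cosβ = 17·3.9164 + 2·41.6653 = 149.9092

L=149.909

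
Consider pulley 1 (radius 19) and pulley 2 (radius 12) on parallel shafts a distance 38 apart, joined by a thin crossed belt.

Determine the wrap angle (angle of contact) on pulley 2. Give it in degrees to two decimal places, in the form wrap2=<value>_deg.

wrap2=289.33_deg

crossed belt: β = asin((r1+r2)/C) = asin(31/38) = 54.6655°
wrap1 = wrap2 = π + 2β = 289.3310°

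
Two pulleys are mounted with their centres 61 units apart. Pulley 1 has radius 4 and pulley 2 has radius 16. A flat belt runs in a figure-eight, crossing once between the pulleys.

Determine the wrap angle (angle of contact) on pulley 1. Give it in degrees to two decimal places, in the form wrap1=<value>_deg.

crossed belt: β = asin((r1+r2)/C) = asin(20/61) = 19.1395°
wrap1 = wrap2 = π + 2β = 218.2789°

wrap1=218.28_deg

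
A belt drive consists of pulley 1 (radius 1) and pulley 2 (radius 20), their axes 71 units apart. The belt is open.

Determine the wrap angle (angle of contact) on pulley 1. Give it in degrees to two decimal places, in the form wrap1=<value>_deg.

open belt: β = asin((r2−r1)/C) = asin(19/71) = 15.5218°
wrap1 = π − 2β = 148.9563°
wrap2 = π + 2β = 211.0437°

wrap1=148.96_deg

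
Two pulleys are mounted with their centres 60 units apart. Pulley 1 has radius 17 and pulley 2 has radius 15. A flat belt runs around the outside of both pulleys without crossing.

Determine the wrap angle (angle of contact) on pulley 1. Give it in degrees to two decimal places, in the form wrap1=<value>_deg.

wrap1=183.82_deg

open belt: β = asin((r2−r1)/C) = asin(-2/60) = -1.9102°
wrap1 = π − 2β = 183.8204°
wrap2 = π + 2β = 176.1796°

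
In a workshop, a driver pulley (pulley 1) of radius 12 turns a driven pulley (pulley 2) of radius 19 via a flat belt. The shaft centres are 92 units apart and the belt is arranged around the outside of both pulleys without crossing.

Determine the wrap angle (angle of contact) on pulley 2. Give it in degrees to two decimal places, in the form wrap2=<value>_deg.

wrap2=188.73_deg

open belt: β = asin((r2−r1)/C) = asin(7/92) = 4.3637°
wrap1 = π − 2β = 171.2726°
wrap2 = π + 2β = 188.7274°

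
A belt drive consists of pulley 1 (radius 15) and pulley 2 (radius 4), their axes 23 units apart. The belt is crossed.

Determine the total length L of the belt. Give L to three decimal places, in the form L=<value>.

L=122.554

crossed belt: β = asin((r1+r2)/C) = asin(19/23) = 55.6988°
wrap1 = wrap2 = π + 2β = 291.3977°
tangent length = C·cosβ = 12.9615
L = (r1+r2)·wrap + 2·C·cosβ = 19·5.0858 + 2·12.9615 = 122.5541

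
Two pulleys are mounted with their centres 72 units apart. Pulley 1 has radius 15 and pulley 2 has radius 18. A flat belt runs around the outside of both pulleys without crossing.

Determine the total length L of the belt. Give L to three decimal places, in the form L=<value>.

L=247.798

open belt: β = asin((r2−r1)/C) = asin(3/72) = 2.3880°
wrap1 = π − 2β = 175.2240°
wrap2 = π + 2β = 184.7760°
tangent length = C·cosβ = 71.9375
L = r1·wrap1 + r2·wrap2 + 2·C·cosβ = 15·3.0582 + 18·3.2250 + 2·71.9375 = 247.7976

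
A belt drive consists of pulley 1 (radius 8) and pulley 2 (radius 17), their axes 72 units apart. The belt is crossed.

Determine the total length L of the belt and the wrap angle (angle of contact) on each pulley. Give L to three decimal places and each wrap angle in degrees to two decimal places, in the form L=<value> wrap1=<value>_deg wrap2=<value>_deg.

L=231.311 wrap1=220.64_deg wrap2=220.64_deg

crossed belt: β = asin((r1+r2)/C) = asin(25/72) = 20.3175°
wrap1 = wrap2 = π + 2β = 220.6350°
tangent length = C·cosβ = 67.5204
L = (r1+r2)·wrap + 2·C·cosβ = 25·3.8508 + 2·67.5204 = 231.3109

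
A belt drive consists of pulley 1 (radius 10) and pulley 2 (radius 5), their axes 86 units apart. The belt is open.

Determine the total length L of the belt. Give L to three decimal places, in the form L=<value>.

open belt: β = asin((r2−r1)/C) = asin(-5/86) = -3.3330°
wrap1 = π − 2β = 186.6661°
wrap2 = π + 2β = 173.3339°
tangent length = C·cosβ = 85.8545
L = r1·wrap1 + r2·wrap2 + 2·C·cosβ = 10·3.2579 + 5·3.0252 + 2·85.8545 = 219.4147

L=219.415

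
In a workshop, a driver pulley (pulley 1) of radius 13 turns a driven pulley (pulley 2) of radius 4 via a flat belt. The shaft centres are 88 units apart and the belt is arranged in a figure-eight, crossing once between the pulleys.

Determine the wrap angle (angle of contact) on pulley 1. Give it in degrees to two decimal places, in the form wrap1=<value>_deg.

crossed belt: β = asin((r1+r2)/C) = asin(17/88) = 11.1385°
wrap1 = wrap2 = π + 2β = 202.2771°

wrap1=202.28_deg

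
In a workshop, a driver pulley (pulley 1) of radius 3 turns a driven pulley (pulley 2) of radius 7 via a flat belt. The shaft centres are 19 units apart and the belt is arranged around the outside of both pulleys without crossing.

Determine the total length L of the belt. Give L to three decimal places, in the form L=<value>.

L=70.261

open belt: β = asin((r2−r1)/C) = asin(4/19) = 12.1532°
wrap1 = π − 2β = 155.6936°
wrap2 = π + 2β = 204.3064°
tangent length = C·cosβ = 18.5742
L = r1·wrap1 + r2·wrap2 + 2·C·cosβ = 3·2.7174 + 7·3.5658 + 2·18.5742 = 70.2612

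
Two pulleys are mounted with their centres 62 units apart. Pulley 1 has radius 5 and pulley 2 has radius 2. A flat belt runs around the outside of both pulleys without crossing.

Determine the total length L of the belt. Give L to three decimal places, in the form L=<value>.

L=146.136

open belt: β = asin((r2−r1)/C) = asin(-3/62) = -2.7735°
wrap1 = π − 2β = 185.5469°
wrap2 = π + 2β = 174.4531°
tangent length = C·cosβ = 61.9274
L = r1·wrap1 + r2·wrap2 + 2·C·cosβ = 5·3.2384 + 2·3.0448 + 2·61.9274 = 146.1363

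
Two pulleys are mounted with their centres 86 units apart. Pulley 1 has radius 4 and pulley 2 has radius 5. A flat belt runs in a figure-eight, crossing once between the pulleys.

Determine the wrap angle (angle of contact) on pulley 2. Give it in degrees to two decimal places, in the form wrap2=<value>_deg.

crossed belt: β = asin((r1+r2)/C) = asin(9/86) = 6.0071°
wrap1 = wrap2 = π + 2β = 192.0141°

wrap2=192.01_deg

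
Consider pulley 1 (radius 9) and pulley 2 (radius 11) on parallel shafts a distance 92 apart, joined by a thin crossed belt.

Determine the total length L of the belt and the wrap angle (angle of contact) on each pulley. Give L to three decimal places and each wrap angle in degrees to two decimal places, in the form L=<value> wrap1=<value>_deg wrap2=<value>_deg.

crossed belt: β = asin((r1+r2)/C) = asin(20/92) = 12.5559°
wrap1 = wrap2 = π + 2β = 205.1117°
tangent length = C·cosβ = 89.7998
L = (r1+r2)·wrap + 2·C·cosβ = 20·3.5799 + 2·89.7998 = 251.1970

L=251.197 wrap1=205.11_deg wrap2=205.11_deg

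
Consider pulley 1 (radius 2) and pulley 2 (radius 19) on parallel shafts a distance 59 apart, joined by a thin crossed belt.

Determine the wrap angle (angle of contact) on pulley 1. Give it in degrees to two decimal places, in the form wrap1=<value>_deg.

wrap1=221.70_deg

crossed belt: β = asin((r1+r2)/C) = asin(21/59) = 20.8506°
wrap1 = wrap2 = π + 2β = 221.7012°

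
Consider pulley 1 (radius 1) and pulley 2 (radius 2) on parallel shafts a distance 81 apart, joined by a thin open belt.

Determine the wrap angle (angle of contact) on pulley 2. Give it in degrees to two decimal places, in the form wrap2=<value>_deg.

wrap2=181.41_deg

open belt: β = asin((r2−r1)/C) = asin(1/81) = 0.7074°
wrap1 = π − 2β = 178.5853°
wrap2 = π + 2β = 181.4147°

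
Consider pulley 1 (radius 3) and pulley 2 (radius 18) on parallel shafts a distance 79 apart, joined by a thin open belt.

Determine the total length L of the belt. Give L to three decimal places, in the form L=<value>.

L=226.830

open belt: β = asin((r2−r1)/C) = asin(15/79) = 10.9454°
wrap1 = π − 2β = 158.1092°
wrap2 = π + 2β = 201.8908°
tangent length = C·cosβ = 77.5629
L = r1·wrap1 + r2·wrap2 + 2·C·cosβ = 3·2.7595 + 18·3.5237 + 2·77.5629 = 226.8302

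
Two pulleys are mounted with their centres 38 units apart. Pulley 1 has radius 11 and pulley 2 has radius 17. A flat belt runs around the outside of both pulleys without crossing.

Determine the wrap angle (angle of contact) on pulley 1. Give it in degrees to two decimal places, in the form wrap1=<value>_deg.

wrap1=161.83_deg

open belt: β = asin((r2−r1)/C) = asin(6/38) = 9.0847°
wrap1 = π − 2β = 161.8306°
wrap2 = π + 2β = 198.1694°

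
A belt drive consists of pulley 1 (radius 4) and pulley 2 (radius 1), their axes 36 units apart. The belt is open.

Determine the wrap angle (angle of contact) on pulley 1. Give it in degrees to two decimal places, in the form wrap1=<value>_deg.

open belt: β = asin((r2−r1)/C) = asin(-3/36) = -4.7802°
wrap1 = π − 2β = 189.5604°
wrap2 = π + 2β = 170.4396°

wrap1=189.56_deg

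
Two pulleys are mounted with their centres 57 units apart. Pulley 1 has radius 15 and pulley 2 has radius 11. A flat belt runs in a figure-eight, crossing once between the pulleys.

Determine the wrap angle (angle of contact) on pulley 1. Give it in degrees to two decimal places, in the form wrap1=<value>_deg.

wrap1=234.28_deg

crossed belt: β = asin((r1+r2)/C) = asin(26/57) = 27.1383°
wrap1 = wrap2 = π + 2β = 234.2767°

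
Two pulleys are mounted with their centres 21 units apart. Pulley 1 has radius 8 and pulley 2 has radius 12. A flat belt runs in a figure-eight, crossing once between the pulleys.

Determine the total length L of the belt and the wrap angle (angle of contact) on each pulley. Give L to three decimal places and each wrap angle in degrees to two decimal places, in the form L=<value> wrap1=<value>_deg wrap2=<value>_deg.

crossed belt: β = asin((r1+r2)/C) = asin(20/21) = 72.2472°
wrap1 = wrap2 = π + 2β = 324.4944°
tangent length = C·cosβ = 6.4031
L = (r1+r2)·wrap + 2·C·cosβ = 20·5.6635 + 2·6.4031 = 126.0762

L=126.076 wrap1=324.49_deg wrap2=324.49_deg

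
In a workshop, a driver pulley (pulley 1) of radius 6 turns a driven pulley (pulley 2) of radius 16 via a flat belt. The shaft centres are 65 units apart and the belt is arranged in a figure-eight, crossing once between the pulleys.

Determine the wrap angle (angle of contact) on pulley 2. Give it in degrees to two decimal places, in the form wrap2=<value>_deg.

crossed belt: β = asin((r1+r2)/C) = asin(22/65) = 19.7832°
wrap1 = wrap2 = π + 2β = 219.5663°

wrap2=219.57_deg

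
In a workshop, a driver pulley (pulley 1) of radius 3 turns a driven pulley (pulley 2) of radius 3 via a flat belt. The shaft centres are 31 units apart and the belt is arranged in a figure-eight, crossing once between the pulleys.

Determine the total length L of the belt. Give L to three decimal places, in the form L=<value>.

crossed belt: β = asin((r1+r2)/C) = asin(6/31) = 11.1599°
wrap1 = wrap2 = π + 2β = 202.3199°
tangent length = C·cosβ = 30.4138
L = (r1+r2)·wrap + 2·C·cosβ = 6·3.5311 + 2·30.4138 = 82.0145

L=82.015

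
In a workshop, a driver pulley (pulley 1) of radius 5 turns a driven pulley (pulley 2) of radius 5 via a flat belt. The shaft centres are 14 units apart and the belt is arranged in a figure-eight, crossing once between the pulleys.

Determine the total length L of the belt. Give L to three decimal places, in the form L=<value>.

crossed belt: β = asin((r1+r2)/C) = asin(10/14) = 45.5847°
wrap1 = wrap2 = π + 2β = 271.1694°
tangent length = C·cosβ = 9.7980
L = (r1+r2)·wrap + 2·C·cosβ = 10·4.7328 + 2·9.7980 = 66.9239

L=66.924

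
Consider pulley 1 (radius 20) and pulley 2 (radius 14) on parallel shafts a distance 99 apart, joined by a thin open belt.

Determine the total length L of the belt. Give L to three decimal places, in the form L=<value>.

open belt: β = asin((r2−r1)/C) = asin(-6/99) = -3.4746°
wrap1 = π − 2β = 186.9492°
wrap2 = π + 2β = 173.0508°
tangent length = C·cosβ = 98.8180
L = r1·wrap1 + r2·wrap2 + 2·C·cosβ = 20·3.2629 + 14·3.0203 + 2·98.8180 = 305.1779

L=305.178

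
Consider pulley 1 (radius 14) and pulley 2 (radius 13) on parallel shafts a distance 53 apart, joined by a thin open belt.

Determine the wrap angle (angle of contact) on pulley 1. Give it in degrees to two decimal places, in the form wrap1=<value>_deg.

wrap1=182.16_deg

open belt: β = asin((r2−r1)/C) = asin(-1/53) = -1.0811°
wrap1 = π − 2β = 182.1622°
wrap2 = π + 2β = 177.8378°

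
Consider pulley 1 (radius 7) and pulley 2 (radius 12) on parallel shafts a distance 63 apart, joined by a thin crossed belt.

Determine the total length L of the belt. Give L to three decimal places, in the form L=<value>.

crossed belt: β = asin((r1+r2)/C) = asin(19/63) = 17.5530°
wrap1 = wrap2 = π + 2β = 215.1059°
tangent length = C·cosβ = 60.0666
L = (r1+r2)·wrap + 2·C·cosβ = 19·3.7543 + 2·60.0666 = 191.4651

L=191.465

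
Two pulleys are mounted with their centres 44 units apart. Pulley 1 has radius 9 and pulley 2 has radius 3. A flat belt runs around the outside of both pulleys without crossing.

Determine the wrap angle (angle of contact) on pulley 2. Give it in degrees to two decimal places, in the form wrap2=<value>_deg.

open belt: β = asin((r2−r1)/C) = asin(-6/44) = -7.8375°
wrap1 = π − 2β = 195.6750°
wrap2 = π + 2β = 164.3250°

wrap2=164.33_deg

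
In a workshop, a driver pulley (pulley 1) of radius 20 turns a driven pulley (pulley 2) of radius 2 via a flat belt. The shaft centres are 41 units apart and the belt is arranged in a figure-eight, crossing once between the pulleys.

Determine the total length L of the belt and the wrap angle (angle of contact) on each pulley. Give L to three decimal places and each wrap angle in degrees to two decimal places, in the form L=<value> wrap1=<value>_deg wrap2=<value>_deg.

crossed belt: β = asin((r1+r2)/C) = asin(22/41) = 32.4515°
wrap1 = wrap2 = π + 2β = 244.9030°
tangent length = C·cosβ = 34.5977
L = (r1+r2)·wrap + 2·C·cosβ = 22·4.2744 + 2·34.5977 = 163.2314

L=163.231 wrap1=244.90_deg wrap2=244.90_deg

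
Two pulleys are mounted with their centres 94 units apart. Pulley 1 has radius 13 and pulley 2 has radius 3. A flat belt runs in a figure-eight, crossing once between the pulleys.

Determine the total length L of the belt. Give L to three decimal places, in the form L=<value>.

L=240.996

crossed belt: β = asin((r1+r2)/C) = asin(16/94) = 9.8002°
wrap1 = wrap2 = π + 2β = 199.6004°
tangent length = C·cosβ = 92.6283
L = (r1+r2)·wrap + 2·C·cosβ = 16·3.4837 + 2·92.6283 = 240.9955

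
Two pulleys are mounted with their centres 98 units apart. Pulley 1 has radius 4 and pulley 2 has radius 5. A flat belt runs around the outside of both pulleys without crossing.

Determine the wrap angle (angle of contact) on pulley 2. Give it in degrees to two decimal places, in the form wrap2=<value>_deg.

wrap2=181.17_deg

open belt: β = asin((r2−r1)/C) = asin(1/98) = 0.5847°
wrap1 = π − 2β = 178.8307°
wrap2 = π + 2β = 181.1693°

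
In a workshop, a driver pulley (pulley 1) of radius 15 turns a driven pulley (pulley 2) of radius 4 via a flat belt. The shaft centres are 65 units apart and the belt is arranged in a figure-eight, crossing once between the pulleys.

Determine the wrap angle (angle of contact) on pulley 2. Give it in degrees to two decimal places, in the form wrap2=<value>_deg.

wrap2=213.99_deg

crossed belt: β = asin((r1+r2)/C) = asin(19/65) = 16.9962°
wrap1 = wrap2 = π + 2β = 213.9923°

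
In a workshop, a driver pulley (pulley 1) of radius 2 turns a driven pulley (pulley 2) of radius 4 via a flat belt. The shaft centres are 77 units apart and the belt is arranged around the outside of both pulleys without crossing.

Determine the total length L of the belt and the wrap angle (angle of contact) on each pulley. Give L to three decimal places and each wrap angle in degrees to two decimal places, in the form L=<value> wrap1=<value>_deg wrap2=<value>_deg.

open belt: β = asin((r2−r1)/C) = asin(2/77) = 1.4884°
wrap1 = π − 2β = 177.0233°
wrap2 = π + 2β = 182.9767°
tangent length = C·cosβ = 76.9740
L = r1·wrap1 + r2·wrap2 + 2·C·cosβ = 2·3.0896 + 4·3.1935 + 2·76.9740 = 172.9015

L=172.902 wrap1=177.02_deg wrap2=182.98_deg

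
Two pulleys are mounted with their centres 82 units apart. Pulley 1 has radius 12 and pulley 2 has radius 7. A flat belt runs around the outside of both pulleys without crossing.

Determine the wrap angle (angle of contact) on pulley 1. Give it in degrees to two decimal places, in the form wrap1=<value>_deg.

open belt: β = asin((r2−r1)/C) = asin(-5/82) = -3.4958°
wrap1 = π − 2β = 186.9916°
wrap2 = π + 2β = 173.0084°

wrap1=186.99_deg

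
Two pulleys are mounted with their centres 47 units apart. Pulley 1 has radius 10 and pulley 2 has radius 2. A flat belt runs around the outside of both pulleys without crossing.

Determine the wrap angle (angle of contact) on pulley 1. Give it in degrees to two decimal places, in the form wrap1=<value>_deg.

wrap1=199.60_deg

open belt: β = asin((r2−r1)/C) = asin(-8/47) = -9.8002°
wrap1 = π − 2β = 199.6004°
wrap2 = π + 2β = 160.3996°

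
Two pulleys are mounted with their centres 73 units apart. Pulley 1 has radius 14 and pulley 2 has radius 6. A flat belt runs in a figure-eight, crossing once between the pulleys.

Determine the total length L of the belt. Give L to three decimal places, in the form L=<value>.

crossed belt: β = asin((r1+r2)/C) = asin(20/73) = 15.9008°
wrap1 = wrap2 = π + 2β = 211.8016°
tangent length = C·cosβ = 70.2068
L = (r1+r2)·wrap + 2·C·cosβ = 20·3.6966 + 2·70.2068 = 214.3464

L=214.346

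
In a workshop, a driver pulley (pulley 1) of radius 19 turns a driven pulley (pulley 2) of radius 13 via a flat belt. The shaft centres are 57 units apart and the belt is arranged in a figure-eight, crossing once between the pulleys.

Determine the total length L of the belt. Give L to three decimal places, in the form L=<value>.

L=233.020

crossed belt: β = asin((r1+r2)/C) = asin(32/57) = 34.1529°
wrap1 = wrap2 = π + 2β = 248.3058°
tangent length = C·cosβ = 47.1699
L = (r1+r2)·wrap + 2·C·cosβ = 32·4.3338 + 2·47.1699 = 233.0199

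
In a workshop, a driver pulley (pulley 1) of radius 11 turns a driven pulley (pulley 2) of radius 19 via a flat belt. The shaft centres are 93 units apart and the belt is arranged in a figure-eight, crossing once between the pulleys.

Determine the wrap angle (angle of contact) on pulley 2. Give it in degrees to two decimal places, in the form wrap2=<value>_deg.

crossed belt: β = asin((r1+r2)/C) = asin(30/93) = 18.8191°
wrap1 = wrap2 = π + 2β = 217.6381°

wrap2=217.64_deg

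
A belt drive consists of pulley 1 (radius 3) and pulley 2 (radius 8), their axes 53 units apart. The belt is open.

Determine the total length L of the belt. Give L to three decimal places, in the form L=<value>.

open belt: β = asin((r2−r1)/C) = asin(5/53) = 5.4133°
wrap1 = π − 2β = 169.1734°
wrap2 = π + 2β = 190.8266°
tangent length = C·cosβ = 52.7636
L = r1·wrap1 + r2·wrap2 + 2·C·cosβ = 3·2.9526 + 8·3.3306 + 2·52.7636 = 141.0296

L=141.030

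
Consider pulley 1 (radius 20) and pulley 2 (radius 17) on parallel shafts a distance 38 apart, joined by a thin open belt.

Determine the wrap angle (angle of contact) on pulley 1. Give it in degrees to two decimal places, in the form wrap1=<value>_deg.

wrap1=189.06_deg

open belt: β = asin((r2−r1)/C) = asin(-3/38) = -4.5281°
wrap1 = π − 2β = 189.0561°
wrap2 = π + 2β = 170.9439°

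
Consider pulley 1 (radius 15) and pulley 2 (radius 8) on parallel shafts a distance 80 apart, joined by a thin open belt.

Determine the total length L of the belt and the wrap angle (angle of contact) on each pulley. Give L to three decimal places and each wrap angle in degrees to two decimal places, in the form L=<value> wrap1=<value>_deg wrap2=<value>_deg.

L=232.870 wrap1=190.04_deg wrap2=169.96_deg

open belt: β = asin((r2−r1)/C) = asin(-7/80) = -5.0198°
wrap1 = π − 2β = 190.0396°
wrap2 = π + 2β = 169.9604°
tangent length = C·cosβ = 79.6932
L = r1·wrap1 + r2·wrap2 + 2·C·cosβ = 15·3.3168 + 8·2.9664 + 2·79.6932 = 232.8695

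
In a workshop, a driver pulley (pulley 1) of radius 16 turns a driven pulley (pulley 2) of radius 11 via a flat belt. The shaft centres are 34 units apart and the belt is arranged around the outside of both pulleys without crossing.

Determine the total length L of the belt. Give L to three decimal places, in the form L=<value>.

L=153.560

open belt: β = asin((r2−r1)/C) = asin(-5/34) = -8.4565°
wrap1 = π − 2β = 196.9130°
wrap2 = π + 2β = 163.0870°
tangent length = C·cosβ = 33.6303
L = r1·wrap1 + r2·wrap2 + 2·C·cosβ = 16·3.4368 + 11·2.8464 + 2·33.6303 = 153.5596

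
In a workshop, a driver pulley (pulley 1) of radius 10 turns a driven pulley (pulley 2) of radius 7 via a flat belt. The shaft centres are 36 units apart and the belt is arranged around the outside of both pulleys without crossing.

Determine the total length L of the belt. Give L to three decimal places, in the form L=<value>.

L=125.657

open belt: β = asin((r2−r1)/C) = asin(-3/36) = -4.7802°
wrap1 = π − 2β = 189.5604°
wrap2 = π + 2β = 170.4396°
tangent length = C·cosβ = 35.8748
L = r1·wrap1 + r2·wrap2 + 2·C·cosβ = 10·3.3085 + 7·2.9747 + 2·35.8748 = 125.6572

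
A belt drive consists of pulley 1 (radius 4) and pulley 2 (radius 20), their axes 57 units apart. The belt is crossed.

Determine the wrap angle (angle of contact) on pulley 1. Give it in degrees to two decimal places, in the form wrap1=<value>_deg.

wrap1=229.80_deg

crossed belt: β = asin((r1+r2)/C) = asin(24/57) = 24.9011°
wrap1 = wrap2 = π + 2β = 229.8021°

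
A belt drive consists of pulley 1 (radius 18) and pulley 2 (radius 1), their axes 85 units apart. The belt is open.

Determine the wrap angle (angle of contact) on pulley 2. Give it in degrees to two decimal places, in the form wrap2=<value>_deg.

wrap2=156.93_deg

open belt: β = asin((r2−r1)/C) = asin(-17/85) = -11.5370°
wrap1 = π − 2β = 203.0739°
wrap2 = π + 2β = 156.9261°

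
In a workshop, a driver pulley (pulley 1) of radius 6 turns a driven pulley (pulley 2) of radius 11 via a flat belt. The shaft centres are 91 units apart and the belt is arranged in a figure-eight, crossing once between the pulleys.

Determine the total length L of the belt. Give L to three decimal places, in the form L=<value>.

crossed belt: β = asin((r1+r2)/C) = asin(17/91) = 10.7669°
wrap1 = wrap2 = π + 2β = 201.5337°
tangent length = C·cosβ = 89.3980
L = (r1+r2)·wrap + 2·C·cosβ = 17·3.5174 + 2·89.3980 = 238.5922

L=238.592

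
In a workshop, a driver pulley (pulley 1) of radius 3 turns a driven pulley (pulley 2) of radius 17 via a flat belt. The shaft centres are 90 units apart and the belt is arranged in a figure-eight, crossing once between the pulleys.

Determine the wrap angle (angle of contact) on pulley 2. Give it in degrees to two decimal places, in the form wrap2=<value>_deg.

wrap2=205.68_deg

crossed belt: β = asin((r1+r2)/C) = asin(20/90) = 12.8396°
wrap1 = wrap2 = π + 2β = 205.6792°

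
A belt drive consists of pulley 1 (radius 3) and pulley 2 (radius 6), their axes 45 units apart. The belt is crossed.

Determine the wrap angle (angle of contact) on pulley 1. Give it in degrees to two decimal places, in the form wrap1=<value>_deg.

crossed belt: β = asin((r1+r2)/C) = asin(9/45) = 11.5370°
wrap1 = wrap2 = π + 2β = 203.0739°

wrap1=203.07_deg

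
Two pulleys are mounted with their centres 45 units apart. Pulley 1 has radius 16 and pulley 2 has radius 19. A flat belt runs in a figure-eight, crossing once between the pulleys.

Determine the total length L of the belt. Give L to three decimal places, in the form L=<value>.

L=228.903

crossed belt: β = asin((r1+r2)/C) = asin(35/45) = 51.0576°
wrap1 = wrap2 = π + 2β = 282.1151°
tangent length = C·cosβ = 28.2843
L = (r1+r2)·wrap + 2·C·cosβ = 35·4.9238 + 2·28.2843 = 228.9029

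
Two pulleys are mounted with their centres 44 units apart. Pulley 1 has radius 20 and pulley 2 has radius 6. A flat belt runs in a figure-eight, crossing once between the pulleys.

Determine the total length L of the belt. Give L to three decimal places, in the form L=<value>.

crossed belt: β = asin((r1+r2)/C) = asin(26/44) = 36.2215°
wrap1 = wrap2 = π + 2β = 252.4431°
tangent length = C·cosβ = 35.4965
L = (r1+r2)·wrap + 2·C·cosβ = 26·4.4060 + 2·35.4965 = 185.5480

L=185.548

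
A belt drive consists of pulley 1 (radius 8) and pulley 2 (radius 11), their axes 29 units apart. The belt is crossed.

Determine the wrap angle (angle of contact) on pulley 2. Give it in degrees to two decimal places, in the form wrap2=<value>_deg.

crossed belt: β = asin((r1+r2)/C) = asin(19/29) = 40.9327°
wrap1 = wrap2 = π + 2β = 261.8654°

wrap2=261.87_deg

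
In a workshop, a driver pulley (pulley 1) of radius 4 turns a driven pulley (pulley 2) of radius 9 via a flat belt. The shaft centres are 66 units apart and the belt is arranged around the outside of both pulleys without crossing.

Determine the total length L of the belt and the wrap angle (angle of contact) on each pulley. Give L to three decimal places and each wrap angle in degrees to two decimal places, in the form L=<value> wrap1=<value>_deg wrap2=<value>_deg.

open belt: β = asin((r2−r1)/C) = asin(5/66) = 4.3448°
wrap1 = π − 2β = 171.3105°
wrap2 = π + 2β = 188.6895°
tangent length = C·cosβ = 65.8103
L = r1·wrap1 + r2·wrap2 + 2·C·cosβ = 4·2.9899 + 9·3.2933 + 2·65.8103 = 173.2197

L=173.220 wrap1=171.31_deg wrap2=188.69_deg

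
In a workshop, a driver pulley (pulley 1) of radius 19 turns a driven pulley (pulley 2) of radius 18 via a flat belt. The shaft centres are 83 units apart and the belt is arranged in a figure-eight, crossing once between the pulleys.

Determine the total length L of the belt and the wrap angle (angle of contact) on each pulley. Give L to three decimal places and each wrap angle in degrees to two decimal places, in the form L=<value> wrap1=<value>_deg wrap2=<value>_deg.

crossed belt: β = asin((r1+r2)/C) = asin(37/83) = 26.4735°
wrap1 = wrap2 = π + 2β = 232.9469°
tangent length = C·cosβ = 74.2967
L = (r1+r2)·wrap + 2·C·cosβ = 37·4.0657 + 2·74.2967 = 299.0240

L=299.024 wrap1=232.95_deg wrap2=232.95_deg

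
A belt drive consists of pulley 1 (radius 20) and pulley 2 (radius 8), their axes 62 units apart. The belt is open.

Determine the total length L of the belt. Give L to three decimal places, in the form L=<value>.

L=214.295

open belt: β = asin((r2−r1)/C) = asin(-12/62) = -11.1599°
wrap1 = π − 2β = 202.3199°
wrap2 = π + 2β = 157.6801°
tangent length = C·cosβ = 60.8276
L = r1·wrap1 + r2·wrap2 + 2·C·cosβ = 20·3.5311 + 8·2.7520 + 2·60.8276 = 214.2945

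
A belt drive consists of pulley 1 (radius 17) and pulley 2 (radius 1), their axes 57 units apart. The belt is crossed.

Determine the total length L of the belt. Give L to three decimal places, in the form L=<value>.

L=176.282

crossed belt: β = asin((r1+r2)/C) = asin(18/57) = 18.4085°
wrap1 = wrap2 = π + 2β = 216.8170°
tangent length = C·cosβ = 54.0833
L = (r1+r2)·wrap + 2·C·cosβ = 18·3.7842 + 2·54.0833 = 176.2816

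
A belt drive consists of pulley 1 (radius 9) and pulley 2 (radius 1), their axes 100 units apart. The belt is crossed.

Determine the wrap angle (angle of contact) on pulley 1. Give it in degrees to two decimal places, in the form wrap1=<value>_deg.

wrap1=191.48_deg

crossed belt: β = asin((r1+r2)/C) = asin(10/100) = 5.7392°
wrap1 = wrap2 = π + 2β = 191.4783°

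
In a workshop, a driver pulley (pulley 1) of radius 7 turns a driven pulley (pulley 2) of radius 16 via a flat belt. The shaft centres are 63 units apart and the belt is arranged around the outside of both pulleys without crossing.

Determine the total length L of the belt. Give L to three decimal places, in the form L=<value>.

open belt: β = asin((r2−r1)/C) = asin(9/63) = 8.2132°
wrap1 = π − 2β = 163.5736°
wrap2 = π + 2β = 196.4264°
tangent length = C·cosβ = 62.3538
L = r1·wrap1 + r2·wrap2 + 2·C·cosβ = 7·2.8549 + 16·3.4283 + 2·62.3538 = 199.5445

L=199.545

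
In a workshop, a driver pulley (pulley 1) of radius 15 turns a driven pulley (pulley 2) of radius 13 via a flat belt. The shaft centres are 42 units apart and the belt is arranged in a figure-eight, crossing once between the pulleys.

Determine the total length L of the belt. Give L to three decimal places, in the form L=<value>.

L=191.439

crossed belt: β = asin((r1+r2)/C) = asin(28/42) = 41.8103°
wrap1 = wrap2 = π + 2β = 263.6206°
tangent length = C·cosβ = 31.3050
L = (r1+r2)·wrap + 2·C·cosβ = 28·4.6010 + 2·31.3050 = 191.4392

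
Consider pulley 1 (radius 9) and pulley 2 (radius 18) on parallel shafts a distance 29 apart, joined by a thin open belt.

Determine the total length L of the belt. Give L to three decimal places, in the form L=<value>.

open belt: β = asin((r2−r1)/C) = asin(9/29) = 18.0800°
wrap1 = π − 2β = 143.8400°
wrap2 = π + 2β = 216.1600°
tangent length = C·cosβ = 27.5681
L = r1·wrap1 + r2·wrap2 + 2·C·cosβ = 9·2.5105 + 18·3.7727 + 2·27.5681 = 145.6392

L=145.639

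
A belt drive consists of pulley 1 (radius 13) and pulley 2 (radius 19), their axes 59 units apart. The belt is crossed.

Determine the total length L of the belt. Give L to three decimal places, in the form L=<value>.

L=236.356

crossed belt: β = asin((r1+r2)/C) = asin(32/59) = 32.8453°
wrap1 = wrap2 = π + 2β = 245.6906°
tangent length = C·cosβ = 49.5681
L = (r1+r2)·wrap + 2·C·cosβ = 32·4.2881 + 2·49.5681 = 236.3558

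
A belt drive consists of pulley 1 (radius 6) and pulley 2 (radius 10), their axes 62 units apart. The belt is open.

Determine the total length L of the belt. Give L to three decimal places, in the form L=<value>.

open belt: β = asin((r2−r1)/C) = asin(4/62) = 3.6991°
wrap1 = π − 2β = 172.6019°
wrap2 = π + 2β = 187.3981°
tangent length = C·cosβ = 61.8708
L = r1·wrap1 + r2·wrap2 + 2·C·cosβ = 6·3.0125 + 10·3.2707 + 2·61.8708 = 174.5236

L=174.524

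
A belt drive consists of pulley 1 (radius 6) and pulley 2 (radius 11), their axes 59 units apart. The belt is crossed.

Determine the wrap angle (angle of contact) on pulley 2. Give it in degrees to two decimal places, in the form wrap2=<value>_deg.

wrap2=213.49_deg

crossed belt: β = asin((r1+r2)/C) = asin(17/59) = 16.7464°
wrap1 = wrap2 = π + 2β = 213.4927°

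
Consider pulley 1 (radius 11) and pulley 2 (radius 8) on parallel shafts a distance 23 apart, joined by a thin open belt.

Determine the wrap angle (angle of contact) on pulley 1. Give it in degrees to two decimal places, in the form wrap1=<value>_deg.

wrap1=194.99_deg

open belt: β = asin((r2−r1)/C) = asin(-3/23) = -7.4947°
wrap1 = π − 2β = 194.9894°
wrap2 = π + 2β = 165.0106°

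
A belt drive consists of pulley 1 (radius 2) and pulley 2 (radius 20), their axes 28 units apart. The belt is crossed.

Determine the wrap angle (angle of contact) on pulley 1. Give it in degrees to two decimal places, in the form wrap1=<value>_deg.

wrap1=283.57_deg

crossed belt: β = asin((r1+r2)/C) = asin(22/28) = 51.7868°
wrap1 = wrap2 = π + 2β = 283.5736°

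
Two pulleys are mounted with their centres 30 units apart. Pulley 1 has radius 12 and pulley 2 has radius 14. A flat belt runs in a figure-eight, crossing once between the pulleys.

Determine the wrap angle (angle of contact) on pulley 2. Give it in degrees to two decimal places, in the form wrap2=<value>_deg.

wrap2=300.15_deg

crossed belt: β = asin((r1+r2)/C) = asin(26/30) = 60.0736°
wrap1 = wrap2 = π + 2β = 300.1471°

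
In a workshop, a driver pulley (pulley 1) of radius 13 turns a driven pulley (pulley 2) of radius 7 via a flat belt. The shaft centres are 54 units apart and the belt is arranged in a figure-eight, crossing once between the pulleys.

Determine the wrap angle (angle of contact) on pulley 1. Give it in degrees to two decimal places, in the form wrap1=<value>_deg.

crossed belt: β = asin((r1+r2)/C) = asin(20/54) = 21.7385°
wrap1 = wrap2 = π + 2β = 223.4769°

wrap1=223.48_deg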